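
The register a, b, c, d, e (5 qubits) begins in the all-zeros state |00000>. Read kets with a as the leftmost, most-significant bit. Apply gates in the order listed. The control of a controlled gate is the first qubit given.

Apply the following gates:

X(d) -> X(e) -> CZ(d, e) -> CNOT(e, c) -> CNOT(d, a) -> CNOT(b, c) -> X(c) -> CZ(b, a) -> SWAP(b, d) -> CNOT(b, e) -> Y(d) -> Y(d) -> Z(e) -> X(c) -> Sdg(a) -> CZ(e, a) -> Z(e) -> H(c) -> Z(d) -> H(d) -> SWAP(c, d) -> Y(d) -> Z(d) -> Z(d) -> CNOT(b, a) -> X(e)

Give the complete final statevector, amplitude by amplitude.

After the circuit, the state carries amplitude -1/2 on |01001>, -1/2 on |01011>, -1/2 on |01101>, -1/2 on |01111>, and 0 on every other basis state.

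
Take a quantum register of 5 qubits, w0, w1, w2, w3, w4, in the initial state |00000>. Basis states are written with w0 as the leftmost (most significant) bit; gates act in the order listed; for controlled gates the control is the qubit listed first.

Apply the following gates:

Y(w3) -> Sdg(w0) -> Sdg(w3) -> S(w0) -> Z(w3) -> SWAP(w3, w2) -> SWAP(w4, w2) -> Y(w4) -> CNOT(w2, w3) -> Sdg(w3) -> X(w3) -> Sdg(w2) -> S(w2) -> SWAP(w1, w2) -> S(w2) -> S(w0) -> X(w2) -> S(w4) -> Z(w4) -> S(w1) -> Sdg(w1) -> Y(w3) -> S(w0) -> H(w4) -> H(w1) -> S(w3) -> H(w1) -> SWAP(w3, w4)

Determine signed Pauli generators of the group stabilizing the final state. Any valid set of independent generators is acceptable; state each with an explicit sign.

The stabilizer group can be generated by +IIIXI, +ZIIII, +IZIII, -IIZII, +IIIIZ, among other valid generating sets.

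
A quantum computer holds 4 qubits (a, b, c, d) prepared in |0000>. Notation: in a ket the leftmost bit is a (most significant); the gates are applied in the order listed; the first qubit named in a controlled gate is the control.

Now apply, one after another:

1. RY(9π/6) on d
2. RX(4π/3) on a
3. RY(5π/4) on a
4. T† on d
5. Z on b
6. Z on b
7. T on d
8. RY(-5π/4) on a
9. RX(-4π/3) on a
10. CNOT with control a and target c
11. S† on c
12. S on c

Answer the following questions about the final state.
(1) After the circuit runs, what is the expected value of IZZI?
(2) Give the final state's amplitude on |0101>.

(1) The observable IZZI averages to 1. Key observation: the block from step 2 through step 9 cancels to the identity and can be dropped.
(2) |0101> carries amplitude 0 in the final state.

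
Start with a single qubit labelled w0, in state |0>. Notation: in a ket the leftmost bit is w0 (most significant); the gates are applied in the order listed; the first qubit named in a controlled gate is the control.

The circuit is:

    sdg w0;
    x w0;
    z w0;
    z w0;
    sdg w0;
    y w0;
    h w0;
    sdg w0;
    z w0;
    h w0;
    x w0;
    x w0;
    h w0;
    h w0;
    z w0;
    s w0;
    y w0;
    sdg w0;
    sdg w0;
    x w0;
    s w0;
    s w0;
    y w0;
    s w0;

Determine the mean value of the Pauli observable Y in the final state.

The expectation value of Y is -1. Key observation: the block from step 10 through step 13 cancels to the identity and can be dropped.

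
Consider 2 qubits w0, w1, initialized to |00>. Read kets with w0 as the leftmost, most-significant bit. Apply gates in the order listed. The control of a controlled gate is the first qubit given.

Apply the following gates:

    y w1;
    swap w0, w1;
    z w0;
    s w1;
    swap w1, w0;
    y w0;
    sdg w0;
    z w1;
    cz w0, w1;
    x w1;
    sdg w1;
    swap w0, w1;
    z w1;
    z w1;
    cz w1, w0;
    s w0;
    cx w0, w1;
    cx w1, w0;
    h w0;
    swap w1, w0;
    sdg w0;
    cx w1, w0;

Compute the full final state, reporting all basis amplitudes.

The final amplitudes are 0 on |00>, sqrt(2)/2 on |01>, -sqrt(2)/2 on |10>, 0 on |11>.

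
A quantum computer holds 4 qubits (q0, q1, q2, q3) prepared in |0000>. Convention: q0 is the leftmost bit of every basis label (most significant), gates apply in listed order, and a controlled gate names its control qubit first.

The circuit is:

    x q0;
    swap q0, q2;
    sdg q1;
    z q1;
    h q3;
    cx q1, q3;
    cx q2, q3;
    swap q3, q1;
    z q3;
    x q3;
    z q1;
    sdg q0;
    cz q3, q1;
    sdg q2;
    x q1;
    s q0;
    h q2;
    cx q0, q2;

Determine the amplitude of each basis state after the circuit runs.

The resulting statevector has amplitude -I/2 on |0001>, I/2 on |0011>, -I/2 on |0101>, I/2 on |0111>, and 0 on every other basis state.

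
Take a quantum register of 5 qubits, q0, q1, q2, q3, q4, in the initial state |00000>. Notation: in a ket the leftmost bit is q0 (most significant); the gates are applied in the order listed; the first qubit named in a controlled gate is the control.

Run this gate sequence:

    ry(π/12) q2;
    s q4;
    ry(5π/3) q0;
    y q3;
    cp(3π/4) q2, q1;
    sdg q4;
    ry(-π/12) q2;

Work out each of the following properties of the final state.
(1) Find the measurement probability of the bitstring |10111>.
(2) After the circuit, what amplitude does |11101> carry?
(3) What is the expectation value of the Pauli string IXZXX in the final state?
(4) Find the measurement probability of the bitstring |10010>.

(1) A full measurement returns |10111> with probability 0.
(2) The final state's coefficient on |11101> equals 0.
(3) In the final state, IXZXX has expectation 0.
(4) A full measurement returns |10010> with probability 1/4.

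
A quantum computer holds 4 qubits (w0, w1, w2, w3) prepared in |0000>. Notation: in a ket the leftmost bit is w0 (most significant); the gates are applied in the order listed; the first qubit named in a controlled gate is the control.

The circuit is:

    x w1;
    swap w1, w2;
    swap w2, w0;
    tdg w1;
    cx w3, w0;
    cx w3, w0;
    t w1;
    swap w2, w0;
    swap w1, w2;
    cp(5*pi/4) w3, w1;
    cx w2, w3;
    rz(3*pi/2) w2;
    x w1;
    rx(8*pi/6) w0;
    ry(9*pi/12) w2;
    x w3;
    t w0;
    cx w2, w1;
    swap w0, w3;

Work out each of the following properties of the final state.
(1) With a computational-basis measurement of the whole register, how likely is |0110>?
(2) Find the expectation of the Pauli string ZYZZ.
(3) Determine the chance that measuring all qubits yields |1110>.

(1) The probability of measuring |0110> is 0. Key observation: gates 2-9 undo each other exactly, leaving only the rest of the circuit to track.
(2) The observable ZYZZ averages to 0.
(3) The probability of measuring |1110> is sqrt(2)/16 + 1/8.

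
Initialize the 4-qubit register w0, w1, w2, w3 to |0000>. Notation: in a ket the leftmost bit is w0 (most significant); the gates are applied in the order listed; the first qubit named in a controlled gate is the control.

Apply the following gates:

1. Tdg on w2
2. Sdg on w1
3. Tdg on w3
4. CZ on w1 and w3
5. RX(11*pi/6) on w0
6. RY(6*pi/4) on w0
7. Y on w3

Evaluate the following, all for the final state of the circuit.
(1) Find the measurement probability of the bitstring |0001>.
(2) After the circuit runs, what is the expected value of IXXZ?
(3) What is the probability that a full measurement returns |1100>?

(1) A full measurement returns |0001> with probability 1/2.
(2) The expectation value of IXXZ is 0.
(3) A full measurement returns |1100> with probability 0.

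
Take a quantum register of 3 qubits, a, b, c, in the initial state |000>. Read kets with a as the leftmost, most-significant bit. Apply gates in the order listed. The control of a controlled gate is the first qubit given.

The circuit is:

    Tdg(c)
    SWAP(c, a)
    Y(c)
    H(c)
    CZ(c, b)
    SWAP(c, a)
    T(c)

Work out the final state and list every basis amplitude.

After the circuit, the state carries amplitude sqrt(2)*I/2 on |000>, -sqrt(2)*I/2 on |100>, and 0 on every other basis state.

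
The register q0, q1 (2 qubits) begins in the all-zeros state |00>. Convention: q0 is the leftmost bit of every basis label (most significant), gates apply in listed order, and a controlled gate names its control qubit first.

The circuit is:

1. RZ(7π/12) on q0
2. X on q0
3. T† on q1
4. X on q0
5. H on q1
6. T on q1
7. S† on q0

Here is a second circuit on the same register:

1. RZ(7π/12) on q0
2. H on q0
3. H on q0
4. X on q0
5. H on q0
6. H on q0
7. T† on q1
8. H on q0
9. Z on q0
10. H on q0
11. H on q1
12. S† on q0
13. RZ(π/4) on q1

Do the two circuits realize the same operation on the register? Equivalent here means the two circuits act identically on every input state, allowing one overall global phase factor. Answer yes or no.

Yes — the two circuits implement the same unitary up to a global phase.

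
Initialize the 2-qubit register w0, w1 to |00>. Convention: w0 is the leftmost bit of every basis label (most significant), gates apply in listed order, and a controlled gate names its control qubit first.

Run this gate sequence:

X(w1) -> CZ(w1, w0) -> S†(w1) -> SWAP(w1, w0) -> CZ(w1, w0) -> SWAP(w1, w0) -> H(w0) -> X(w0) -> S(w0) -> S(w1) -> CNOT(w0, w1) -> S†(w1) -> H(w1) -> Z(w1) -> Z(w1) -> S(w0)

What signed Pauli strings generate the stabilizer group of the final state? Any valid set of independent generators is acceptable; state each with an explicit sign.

The final state is stabilized by the group generated by -YZ, -ZX; other independent generating sets are equally valid.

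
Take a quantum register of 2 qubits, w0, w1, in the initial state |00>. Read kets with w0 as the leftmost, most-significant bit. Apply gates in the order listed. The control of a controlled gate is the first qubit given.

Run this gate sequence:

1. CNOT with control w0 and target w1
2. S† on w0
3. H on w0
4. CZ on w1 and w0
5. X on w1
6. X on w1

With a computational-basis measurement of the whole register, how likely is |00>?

Outcome |00> occurs with probability 1/2. Key observation: the block from step 5 through step 6 cancels to the identity and can be dropped.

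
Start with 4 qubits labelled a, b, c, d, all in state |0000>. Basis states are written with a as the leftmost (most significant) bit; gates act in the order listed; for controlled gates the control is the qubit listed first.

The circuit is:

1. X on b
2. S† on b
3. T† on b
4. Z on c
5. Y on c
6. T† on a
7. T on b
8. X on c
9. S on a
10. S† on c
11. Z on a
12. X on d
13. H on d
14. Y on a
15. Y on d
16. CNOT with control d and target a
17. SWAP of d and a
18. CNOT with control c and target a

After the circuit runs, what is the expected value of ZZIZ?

The observable ZZIZ averages to 1.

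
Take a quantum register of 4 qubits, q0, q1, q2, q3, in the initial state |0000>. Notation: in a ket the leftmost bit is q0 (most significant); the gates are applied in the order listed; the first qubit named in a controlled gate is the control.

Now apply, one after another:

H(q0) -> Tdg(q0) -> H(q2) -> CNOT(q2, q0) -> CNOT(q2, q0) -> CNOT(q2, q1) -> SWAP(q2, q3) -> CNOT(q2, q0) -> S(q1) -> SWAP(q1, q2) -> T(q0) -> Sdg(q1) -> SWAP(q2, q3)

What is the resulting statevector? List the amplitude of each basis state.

After the circuit, the state carries amplitude 1/2 on |0000>, I/2 on |0011>, 1/2 on |1000>, I/2 on |1011>, and 0 on every other basis state. Key observation: gates 4-5 undo each other exactly, leaving only the rest of the circuit to track.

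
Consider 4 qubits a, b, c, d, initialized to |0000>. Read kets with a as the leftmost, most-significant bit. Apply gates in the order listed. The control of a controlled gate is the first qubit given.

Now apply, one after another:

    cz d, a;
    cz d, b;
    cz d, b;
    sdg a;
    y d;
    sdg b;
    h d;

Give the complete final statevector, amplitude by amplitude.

The final amplitudes are sqrt(2)*I/2 on |0000>, -sqrt(2)*I/2 on |0001>, and 0 on every other basis state. Key observation: gates 2-3 undo each other exactly, leaving only the rest of the circuit to track.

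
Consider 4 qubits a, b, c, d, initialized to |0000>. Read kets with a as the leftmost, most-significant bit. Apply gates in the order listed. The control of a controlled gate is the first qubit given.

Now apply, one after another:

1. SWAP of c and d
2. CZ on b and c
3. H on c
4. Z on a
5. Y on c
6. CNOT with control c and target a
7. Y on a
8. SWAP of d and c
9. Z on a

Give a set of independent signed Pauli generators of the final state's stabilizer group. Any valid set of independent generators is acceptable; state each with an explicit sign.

The stabilizer group can be generated by -XIIX, -ZIIZ, +IZII, +IIZI, among other valid generating sets.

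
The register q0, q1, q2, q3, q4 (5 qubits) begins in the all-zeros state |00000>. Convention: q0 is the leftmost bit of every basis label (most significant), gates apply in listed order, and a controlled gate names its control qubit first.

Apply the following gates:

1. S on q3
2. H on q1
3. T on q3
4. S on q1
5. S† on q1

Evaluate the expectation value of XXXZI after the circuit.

In the final state, XXXZI has expectation 0. Key observation: steps 4-5 multiply out to the identity, so the circuit reduces to the remaining gates.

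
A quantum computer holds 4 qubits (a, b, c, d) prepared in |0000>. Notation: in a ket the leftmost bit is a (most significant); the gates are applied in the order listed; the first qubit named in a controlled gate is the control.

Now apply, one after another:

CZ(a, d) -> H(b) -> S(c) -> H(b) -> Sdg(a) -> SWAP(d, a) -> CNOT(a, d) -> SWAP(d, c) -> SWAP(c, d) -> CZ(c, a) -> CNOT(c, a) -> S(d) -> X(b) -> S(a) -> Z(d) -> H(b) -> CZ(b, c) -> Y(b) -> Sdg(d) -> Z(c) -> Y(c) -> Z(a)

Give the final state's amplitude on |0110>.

The amplitude on |0110> is -sqrt(2)/2.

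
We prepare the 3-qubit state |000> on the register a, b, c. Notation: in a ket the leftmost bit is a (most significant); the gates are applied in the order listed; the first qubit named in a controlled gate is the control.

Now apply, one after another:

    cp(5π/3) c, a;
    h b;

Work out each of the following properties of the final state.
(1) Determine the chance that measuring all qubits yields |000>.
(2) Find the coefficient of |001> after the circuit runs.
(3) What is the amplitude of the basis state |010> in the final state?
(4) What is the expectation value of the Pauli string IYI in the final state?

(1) A full measurement returns |000> with probability 1/2.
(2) |001> carries amplitude 0 in the final state.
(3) |010> carries amplitude sqrt(2)/2 in the final state.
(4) The observable IYI averages to 0.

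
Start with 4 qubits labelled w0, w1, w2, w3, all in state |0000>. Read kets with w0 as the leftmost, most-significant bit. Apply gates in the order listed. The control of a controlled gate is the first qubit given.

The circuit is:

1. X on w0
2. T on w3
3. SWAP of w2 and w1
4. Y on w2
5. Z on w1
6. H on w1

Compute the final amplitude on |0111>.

The final state's coefficient on |0111> equals 0.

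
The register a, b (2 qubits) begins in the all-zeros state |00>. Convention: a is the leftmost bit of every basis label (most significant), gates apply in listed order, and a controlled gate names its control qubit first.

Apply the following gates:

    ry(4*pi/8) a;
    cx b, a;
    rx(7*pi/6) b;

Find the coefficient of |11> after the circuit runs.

|11> carries amplitude I*(-sqrt(3) - 1)/4 in the final state.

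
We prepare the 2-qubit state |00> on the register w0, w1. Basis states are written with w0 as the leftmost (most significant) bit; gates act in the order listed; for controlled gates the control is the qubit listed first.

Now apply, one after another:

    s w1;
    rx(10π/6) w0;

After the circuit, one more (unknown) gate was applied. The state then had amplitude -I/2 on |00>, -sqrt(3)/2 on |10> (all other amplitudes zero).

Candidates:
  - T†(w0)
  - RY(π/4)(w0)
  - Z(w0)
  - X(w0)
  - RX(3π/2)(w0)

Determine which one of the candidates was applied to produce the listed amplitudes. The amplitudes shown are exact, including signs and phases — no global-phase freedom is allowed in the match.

The unique candidate consistent with the amplitudes is X(w0).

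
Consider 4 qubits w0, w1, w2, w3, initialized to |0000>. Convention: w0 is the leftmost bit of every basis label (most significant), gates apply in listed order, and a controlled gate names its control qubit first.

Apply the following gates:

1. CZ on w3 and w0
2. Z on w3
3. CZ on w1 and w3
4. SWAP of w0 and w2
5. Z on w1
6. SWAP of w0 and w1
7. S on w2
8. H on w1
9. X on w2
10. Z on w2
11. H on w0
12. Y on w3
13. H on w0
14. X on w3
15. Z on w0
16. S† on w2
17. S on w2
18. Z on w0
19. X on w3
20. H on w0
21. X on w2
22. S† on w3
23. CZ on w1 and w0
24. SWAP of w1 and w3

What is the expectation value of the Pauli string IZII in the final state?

In the final state, IZII has expectation -1. Key observation: the block from step 13 through step 20 cancels to the identity and can be dropped.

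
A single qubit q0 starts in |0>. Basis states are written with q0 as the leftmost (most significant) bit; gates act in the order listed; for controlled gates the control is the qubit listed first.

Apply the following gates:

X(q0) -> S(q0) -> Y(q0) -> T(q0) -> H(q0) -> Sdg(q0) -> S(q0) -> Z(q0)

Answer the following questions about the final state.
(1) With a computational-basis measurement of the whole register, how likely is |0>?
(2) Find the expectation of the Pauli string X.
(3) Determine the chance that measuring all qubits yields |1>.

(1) Outcome |0> occurs with probability 1/2.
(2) The expectation value of X is -1.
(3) A full measurement returns |1> with probability 1/2.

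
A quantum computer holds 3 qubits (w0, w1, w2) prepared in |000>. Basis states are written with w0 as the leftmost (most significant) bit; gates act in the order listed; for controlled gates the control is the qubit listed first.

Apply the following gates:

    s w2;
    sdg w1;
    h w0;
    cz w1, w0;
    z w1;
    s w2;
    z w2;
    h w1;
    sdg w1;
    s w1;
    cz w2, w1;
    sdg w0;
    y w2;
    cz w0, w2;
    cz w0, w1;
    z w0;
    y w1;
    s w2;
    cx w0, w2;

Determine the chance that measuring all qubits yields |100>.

The probability of measuring |100> is 1/4.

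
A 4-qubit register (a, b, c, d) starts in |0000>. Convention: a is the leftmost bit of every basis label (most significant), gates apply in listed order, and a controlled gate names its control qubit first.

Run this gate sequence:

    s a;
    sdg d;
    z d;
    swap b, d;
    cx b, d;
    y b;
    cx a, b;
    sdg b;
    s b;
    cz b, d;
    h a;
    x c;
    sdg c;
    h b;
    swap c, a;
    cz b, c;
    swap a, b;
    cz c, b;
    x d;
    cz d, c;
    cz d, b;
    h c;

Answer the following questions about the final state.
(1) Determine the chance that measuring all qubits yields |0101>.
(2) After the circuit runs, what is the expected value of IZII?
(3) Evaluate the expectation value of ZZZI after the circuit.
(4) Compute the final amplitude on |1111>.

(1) The probability of measuring |0101> is 1/2.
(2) The observable IZII averages to -1.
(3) In the final state, ZZZI has expectation -1.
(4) |1111> carries amplitude sqrt(2)/2 in the final state.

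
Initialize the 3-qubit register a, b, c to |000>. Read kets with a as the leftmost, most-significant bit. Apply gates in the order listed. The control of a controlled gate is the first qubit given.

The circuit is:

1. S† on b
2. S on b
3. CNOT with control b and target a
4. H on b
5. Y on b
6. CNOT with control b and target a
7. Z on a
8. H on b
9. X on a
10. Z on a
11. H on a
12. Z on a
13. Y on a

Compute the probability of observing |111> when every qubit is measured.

A full measurement returns |111> with probability 0.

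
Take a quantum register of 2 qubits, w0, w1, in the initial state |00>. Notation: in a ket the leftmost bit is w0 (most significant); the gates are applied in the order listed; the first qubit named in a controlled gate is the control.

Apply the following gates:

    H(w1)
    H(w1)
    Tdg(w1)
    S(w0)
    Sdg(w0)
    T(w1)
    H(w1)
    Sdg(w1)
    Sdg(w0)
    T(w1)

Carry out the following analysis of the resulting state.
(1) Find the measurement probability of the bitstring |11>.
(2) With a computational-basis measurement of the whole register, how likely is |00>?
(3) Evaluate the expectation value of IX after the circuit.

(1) Outcome |11> occurs with probability 0.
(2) The probability of measuring |00> is 1/2.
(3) In the final state, IX has expectation sqrt(2)/2.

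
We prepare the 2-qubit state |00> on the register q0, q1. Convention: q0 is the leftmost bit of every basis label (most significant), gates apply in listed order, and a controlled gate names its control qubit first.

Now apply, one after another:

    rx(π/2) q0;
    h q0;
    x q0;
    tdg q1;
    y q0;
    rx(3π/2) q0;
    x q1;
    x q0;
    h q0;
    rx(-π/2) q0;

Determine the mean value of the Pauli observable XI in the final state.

In the final state, XI has expectation -1.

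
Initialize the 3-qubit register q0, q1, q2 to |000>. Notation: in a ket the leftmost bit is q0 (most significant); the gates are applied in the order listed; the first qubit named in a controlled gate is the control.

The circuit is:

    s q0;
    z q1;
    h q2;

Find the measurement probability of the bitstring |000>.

Outcome |000> occurs with probability 1/2.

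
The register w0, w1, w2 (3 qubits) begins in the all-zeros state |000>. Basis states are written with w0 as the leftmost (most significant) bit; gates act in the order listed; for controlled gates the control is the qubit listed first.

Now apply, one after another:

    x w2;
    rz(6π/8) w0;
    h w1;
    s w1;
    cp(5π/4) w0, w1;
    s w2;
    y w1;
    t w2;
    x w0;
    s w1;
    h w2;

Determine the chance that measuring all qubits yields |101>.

The probability of measuring |101> is 1/4.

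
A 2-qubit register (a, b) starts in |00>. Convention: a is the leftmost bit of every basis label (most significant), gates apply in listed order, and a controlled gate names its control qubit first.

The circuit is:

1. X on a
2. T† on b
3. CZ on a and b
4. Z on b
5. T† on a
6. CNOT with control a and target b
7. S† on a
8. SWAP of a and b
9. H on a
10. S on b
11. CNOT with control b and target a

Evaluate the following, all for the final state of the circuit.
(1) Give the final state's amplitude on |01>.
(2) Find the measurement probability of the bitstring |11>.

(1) The final state's coefficient on |01> equals sqrt(2)*exp(3*I*pi/4)/2.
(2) A full measurement returns |11> with probability 1/2.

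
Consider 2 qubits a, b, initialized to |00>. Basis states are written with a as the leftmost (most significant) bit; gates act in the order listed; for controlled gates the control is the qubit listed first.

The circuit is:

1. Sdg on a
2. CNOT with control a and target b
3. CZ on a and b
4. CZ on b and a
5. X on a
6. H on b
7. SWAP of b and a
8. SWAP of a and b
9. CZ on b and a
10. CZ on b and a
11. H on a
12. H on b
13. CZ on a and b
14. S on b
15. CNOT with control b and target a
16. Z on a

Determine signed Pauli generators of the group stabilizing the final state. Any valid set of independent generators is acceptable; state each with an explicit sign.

One valid set of independent stabilizer generators is +XI, +IZ (any independent generating set of the same group is equally correct).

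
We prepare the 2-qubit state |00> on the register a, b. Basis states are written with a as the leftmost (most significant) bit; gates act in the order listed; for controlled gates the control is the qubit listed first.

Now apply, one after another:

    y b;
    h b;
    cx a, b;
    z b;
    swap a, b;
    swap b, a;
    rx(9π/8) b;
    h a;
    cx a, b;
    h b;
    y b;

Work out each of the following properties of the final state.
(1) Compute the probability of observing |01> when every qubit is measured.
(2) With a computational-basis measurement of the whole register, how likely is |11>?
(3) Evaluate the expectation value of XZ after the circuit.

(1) The probability of measuring |01> is 1/2.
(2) The probability of measuring |11> is 1/2.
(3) In the final state, XZ has expectation -1.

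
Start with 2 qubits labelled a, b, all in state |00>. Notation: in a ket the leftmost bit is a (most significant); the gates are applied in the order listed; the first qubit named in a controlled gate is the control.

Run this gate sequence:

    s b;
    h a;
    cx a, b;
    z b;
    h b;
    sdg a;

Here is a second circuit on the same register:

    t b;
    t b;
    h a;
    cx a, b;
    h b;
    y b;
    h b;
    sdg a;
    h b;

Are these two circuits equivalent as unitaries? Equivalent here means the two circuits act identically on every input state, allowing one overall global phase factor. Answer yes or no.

No, they are not equivalent — no single phase factor reconciles the two unitaries.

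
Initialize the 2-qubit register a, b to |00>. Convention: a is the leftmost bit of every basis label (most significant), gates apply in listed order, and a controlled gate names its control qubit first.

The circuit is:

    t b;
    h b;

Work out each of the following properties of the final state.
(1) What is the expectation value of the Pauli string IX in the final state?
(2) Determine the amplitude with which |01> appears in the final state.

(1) In the final state, IX has expectation 1.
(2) |01> carries amplitude sqrt(2)/2 in the final state.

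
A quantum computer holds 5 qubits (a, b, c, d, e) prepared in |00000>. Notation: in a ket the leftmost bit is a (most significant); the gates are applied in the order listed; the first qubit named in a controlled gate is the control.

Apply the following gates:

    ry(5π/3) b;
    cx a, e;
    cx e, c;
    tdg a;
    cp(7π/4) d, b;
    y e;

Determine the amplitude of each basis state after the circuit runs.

The resulting statevector has amplitude -sqrt(3)*I/2 on |00001>, I/2 on |01001>, and 0 on every other basis state.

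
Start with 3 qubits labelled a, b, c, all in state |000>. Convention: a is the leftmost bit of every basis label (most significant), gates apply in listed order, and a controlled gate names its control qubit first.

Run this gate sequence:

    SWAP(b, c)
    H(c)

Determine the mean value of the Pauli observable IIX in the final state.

In the final state, IIX has expectation 1.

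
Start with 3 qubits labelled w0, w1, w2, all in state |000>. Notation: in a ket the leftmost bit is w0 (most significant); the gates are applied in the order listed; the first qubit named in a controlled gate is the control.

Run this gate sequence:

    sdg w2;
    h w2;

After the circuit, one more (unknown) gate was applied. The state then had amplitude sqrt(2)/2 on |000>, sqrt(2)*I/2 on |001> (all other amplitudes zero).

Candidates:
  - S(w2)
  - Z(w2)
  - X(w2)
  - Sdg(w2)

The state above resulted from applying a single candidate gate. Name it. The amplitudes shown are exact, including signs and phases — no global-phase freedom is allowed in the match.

The unique candidate consistent with the amplitudes is S(w2).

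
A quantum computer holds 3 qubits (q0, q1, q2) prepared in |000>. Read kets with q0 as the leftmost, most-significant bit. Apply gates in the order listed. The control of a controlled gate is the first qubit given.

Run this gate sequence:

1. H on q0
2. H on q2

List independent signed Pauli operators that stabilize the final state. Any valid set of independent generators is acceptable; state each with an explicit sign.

The final state is stabilized by the group generated by +XII, +IIX, +IZI; other independent generating sets are equally valid.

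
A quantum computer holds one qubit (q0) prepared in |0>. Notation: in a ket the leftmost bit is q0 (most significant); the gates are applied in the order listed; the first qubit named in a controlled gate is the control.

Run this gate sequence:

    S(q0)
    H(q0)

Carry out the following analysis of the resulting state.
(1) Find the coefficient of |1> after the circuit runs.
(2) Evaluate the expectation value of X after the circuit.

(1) The amplitude on |1> is sqrt(2)/2.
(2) The expectation value of X is 1.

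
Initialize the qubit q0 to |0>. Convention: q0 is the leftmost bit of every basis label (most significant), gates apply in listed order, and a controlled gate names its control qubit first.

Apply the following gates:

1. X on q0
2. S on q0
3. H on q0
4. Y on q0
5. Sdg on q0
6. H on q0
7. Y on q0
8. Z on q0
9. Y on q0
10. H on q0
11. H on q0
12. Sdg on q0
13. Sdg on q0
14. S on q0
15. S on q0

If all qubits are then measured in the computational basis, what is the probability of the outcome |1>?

The probability of measuring |1> is 1/2. Key observation: steps 12-15 multiply out to the identity, so the circuit reduces to the remaining gates.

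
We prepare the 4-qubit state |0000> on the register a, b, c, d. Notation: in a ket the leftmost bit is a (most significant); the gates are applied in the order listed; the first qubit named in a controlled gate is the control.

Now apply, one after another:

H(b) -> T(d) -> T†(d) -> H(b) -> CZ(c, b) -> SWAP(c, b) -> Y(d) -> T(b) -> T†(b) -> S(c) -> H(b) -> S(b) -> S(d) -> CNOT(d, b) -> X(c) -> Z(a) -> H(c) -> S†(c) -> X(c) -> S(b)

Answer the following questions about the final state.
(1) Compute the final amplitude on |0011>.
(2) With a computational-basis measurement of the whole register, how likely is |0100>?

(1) |0011> carries amplitude -I/2 in the final state. Key observation: the block from step 1 through step 4 cancels to the identity and can be dropped.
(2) Outcome |0100> occurs with probability 0.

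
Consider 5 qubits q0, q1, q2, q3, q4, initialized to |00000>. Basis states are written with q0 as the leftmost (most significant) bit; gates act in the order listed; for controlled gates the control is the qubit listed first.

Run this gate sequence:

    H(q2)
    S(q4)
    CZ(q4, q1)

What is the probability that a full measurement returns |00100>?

Outcome |00100> occurs with probability 1/2.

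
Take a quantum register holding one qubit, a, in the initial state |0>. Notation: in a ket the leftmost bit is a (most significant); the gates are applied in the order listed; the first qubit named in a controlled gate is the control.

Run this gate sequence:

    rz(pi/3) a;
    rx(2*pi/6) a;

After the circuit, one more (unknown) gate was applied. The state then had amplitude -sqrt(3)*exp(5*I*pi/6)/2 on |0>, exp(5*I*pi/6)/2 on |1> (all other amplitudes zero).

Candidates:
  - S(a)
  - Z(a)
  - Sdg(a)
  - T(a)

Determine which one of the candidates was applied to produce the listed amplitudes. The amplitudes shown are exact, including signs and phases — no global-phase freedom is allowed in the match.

The applied gate was Sdg(a).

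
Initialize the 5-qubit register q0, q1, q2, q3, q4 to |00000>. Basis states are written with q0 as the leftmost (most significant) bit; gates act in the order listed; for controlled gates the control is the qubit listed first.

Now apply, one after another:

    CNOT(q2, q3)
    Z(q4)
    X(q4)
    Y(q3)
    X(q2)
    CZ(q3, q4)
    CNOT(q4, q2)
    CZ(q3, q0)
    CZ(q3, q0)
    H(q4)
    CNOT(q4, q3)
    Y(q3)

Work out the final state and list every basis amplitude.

After the circuit, the state carries amplitude -sqrt(2)/2 on |00000>, -sqrt(2)/2 on |00011>, and 0 on every other basis state. Key observation: steps 8-9 multiply out to the identity, so the circuit reduces to the remaining gates.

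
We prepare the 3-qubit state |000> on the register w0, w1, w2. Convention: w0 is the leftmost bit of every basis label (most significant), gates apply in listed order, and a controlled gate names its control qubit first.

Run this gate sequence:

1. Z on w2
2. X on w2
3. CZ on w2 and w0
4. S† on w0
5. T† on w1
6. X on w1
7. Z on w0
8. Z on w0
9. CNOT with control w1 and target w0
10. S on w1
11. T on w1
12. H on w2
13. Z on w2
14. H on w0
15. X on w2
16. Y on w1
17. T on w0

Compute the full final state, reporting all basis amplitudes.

The resulting statevector has amplitude exp(I*pi/4)/2 on |000>, exp(I*pi/4)/2 on |001>, 0 on |010>, 0 on |011>, -I/2 on |100>, -I/2 on |101>, 0 on |110>, 0 on |111>.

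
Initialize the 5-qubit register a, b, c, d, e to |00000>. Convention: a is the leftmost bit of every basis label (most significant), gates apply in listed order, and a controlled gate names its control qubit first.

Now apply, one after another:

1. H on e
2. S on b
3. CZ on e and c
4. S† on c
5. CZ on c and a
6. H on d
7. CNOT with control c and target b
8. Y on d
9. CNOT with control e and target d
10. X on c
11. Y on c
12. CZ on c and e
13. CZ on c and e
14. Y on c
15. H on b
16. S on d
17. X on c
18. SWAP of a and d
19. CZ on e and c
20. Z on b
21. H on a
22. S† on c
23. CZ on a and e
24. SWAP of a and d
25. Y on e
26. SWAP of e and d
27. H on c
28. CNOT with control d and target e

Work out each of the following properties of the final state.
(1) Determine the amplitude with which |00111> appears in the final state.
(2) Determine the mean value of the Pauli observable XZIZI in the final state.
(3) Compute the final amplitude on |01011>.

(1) The amplitude on |00111> is sqrt(2)*(1 - I)/8.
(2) The expectation value of XZIZI is 0.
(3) The final state's coefficient on |01011> equals sqrt(2)*(-1 + I)/8.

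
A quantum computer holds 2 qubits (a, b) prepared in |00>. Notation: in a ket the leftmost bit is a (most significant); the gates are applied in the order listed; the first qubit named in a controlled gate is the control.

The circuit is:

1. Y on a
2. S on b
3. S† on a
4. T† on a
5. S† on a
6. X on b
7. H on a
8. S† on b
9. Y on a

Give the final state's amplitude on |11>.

The final state's coefficient on |11> equals -sqrt(2)*exp(I*pi/4)/2.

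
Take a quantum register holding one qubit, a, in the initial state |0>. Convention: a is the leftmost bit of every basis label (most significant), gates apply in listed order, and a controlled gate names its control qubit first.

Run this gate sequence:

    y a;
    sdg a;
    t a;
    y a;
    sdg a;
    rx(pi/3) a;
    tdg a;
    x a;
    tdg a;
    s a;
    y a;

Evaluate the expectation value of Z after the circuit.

The observable Z averages to 1/2.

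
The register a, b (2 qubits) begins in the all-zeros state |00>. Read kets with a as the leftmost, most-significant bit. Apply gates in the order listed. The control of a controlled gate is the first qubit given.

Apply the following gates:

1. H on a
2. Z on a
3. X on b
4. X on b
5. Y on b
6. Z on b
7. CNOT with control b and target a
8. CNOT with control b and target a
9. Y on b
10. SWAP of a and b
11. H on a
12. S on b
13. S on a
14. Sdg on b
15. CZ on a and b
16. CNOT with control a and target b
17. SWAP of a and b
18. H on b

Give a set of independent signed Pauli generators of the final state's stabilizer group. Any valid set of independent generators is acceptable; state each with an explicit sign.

One valid set of independent stabilizer generators is +YZ, -ZY (any independent generating set of the same group is equally correct).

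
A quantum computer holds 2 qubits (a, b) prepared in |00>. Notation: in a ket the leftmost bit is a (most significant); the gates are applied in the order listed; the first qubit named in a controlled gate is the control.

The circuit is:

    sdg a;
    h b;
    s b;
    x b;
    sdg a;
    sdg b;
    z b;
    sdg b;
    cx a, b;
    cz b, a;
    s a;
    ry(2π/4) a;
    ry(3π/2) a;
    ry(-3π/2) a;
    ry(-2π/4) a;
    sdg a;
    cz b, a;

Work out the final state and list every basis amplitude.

The final amplitudes are sqrt(2)*I/2 on |00>, sqrt(2)/2 on |01>, 0 on |10>, 0 on |11>. Key observation: the block from step 10 through step 17 cancels to the identity and can be dropped.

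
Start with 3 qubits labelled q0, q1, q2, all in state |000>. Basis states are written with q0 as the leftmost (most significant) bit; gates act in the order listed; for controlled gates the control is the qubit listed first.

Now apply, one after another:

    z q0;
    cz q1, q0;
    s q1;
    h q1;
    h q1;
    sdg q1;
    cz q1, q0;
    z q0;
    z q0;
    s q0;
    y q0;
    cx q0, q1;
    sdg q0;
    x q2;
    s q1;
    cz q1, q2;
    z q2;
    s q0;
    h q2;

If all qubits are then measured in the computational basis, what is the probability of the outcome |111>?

A full measurement returns |111> with probability 1/2. Key observation: gates 1-8 undo each other exactly, leaving only the rest of the circuit to track.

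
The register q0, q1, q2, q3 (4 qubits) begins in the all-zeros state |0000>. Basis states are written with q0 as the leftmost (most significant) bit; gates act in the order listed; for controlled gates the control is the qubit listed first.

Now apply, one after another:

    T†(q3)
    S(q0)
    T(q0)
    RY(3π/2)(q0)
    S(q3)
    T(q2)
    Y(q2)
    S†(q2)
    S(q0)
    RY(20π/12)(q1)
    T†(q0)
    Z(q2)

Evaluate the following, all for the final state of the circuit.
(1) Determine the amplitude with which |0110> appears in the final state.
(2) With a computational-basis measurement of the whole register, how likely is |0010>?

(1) The amplitude on |0110> is sqrt(2)/4.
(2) A full measurement returns |0010> with probability 3/8.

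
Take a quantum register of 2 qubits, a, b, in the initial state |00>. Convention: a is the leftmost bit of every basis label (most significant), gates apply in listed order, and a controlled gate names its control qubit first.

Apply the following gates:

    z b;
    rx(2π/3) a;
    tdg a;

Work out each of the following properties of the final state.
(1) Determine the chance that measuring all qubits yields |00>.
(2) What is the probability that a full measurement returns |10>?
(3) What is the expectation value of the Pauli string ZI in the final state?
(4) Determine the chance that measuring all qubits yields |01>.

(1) Outcome |00> occurs with probability 1/4.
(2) Outcome |10> occurs with probability 3/4.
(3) In the final state, ZI has expectation -1/2.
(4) The probability of measuring |01> is 0.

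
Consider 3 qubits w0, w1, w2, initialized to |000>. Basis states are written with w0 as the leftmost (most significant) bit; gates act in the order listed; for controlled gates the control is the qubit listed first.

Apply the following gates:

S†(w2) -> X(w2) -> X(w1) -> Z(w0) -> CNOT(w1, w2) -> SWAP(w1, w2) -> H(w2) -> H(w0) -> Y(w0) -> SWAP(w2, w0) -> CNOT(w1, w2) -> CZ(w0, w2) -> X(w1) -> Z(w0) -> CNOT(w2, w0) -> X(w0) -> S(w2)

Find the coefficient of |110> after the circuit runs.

The amplitude on |110> is -I/2.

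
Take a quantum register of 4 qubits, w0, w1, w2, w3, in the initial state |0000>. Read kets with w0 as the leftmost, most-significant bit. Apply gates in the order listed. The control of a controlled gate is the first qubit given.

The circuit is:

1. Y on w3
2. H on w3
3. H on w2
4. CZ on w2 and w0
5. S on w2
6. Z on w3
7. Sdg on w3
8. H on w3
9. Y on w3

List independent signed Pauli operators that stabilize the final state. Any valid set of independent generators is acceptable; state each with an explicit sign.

One valid set of independent stabilizer generators is +IIYI, +IIIY, +ZIII, +IZII (any independent generating set of the same group is equally correct).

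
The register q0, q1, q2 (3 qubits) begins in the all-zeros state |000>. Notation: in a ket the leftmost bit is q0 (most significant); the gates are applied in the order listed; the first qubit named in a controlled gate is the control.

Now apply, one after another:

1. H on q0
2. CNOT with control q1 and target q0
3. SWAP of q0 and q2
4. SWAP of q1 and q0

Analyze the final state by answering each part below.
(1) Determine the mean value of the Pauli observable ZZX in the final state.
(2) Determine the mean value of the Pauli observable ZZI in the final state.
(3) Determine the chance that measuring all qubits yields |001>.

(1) The expectation value of ZZX is 1.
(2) The expectation value of ZZI is 1.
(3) The probability of measuring |001> is 1/2.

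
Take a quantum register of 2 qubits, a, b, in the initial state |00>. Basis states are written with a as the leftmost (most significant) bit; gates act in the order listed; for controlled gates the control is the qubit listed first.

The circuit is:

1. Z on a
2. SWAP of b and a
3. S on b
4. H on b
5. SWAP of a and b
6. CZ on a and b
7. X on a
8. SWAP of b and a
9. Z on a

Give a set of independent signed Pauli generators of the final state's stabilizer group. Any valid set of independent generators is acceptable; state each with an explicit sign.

The stabilizer group can be generated by +IX, +ZI, among other valid generating sets.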